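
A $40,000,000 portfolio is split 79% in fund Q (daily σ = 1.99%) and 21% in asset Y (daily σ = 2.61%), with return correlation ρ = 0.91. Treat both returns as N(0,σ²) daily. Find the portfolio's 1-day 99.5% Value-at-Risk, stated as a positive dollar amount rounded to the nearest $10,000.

σ_p² = 0.79²·1.99² + 0.21²·2.61² + 2·0.91·0.79·0.21·1.99·2.61 = 4.3401 (%²).
σ_p = √4.3401 = 2.083%.
At 99.5%, z = 2.576.
VaR = 2.576 × 2.083% = 5.366%; on $40,000,000 that is $2,146,400.

$2,150,000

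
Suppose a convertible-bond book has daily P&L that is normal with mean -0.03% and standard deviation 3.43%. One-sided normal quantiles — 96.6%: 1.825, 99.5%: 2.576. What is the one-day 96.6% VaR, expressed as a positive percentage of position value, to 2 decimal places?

VaR = −μ + z·σ = −(-0.03%) + 1.825 × 3.43% = 6.290%.

6.29%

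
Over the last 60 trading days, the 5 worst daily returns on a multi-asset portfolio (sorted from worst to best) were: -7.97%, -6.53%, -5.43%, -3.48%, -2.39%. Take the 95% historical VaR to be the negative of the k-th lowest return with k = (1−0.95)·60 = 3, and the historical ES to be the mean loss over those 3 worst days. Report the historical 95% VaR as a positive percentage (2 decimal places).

k = 3; the 3rd lowest return is -5.43%, so VaR = 5.43%.

5.43%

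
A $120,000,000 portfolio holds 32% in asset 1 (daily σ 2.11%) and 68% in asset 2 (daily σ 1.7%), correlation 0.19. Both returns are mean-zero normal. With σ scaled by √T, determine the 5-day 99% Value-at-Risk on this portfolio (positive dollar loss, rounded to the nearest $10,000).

$9,020,000

σ_p = √(0.32²·2.11² + 0.68²·1.7² + 2·0.19·0.32·0.68·2.11·1.7) = 1.445%.
σ_{5d} = 1.445% × √5 = 3.231%.
z(99%) = 2.326.
VaR = 2.326 × 3.231% = 7.515%; on $120,000,000 that is $9,018,000.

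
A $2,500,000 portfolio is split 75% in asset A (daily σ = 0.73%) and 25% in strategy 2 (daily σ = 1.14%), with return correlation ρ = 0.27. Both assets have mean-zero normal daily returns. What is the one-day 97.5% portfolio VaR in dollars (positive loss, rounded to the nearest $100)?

$33,400

σ_p² = 0.75²·0.73² + 0.25²·1.14² + 2·0.27·0.75·0.25·0.73·1.14 = 0.4652 (%²).
σ_p = √0.4652 = 0.682%.
At 97.5%, z = 1.960.
VaR = 1.960 × 0.682% = 1.337%; on $2,500,000 that is $33,425.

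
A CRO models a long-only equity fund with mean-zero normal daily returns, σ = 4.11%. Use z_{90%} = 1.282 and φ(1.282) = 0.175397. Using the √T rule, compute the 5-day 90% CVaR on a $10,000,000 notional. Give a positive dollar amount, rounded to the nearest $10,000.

σ_{5d} = 4.11% × √5 = 9.190%.
ES multiplier = φ(z)/(1−α) = 0.175397/0.1 = 1.754.
ES = 9.190% × 1.754 = 16.119%; on $10,000,000: $1,611,900.

$1,610,000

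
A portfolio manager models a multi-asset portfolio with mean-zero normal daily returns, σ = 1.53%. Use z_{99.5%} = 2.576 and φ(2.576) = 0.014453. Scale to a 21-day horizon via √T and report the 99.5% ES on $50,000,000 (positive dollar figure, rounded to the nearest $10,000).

σ_{21d} = 1.53% × √21 = 7.011%.
ES multiplier = φ(z)/(1−α) = 0.014453/0.005 = 2.891.
ES = 7.011% × 2.891 = 20.269%; on $50,000,000: $10,134,500.

$10,130,000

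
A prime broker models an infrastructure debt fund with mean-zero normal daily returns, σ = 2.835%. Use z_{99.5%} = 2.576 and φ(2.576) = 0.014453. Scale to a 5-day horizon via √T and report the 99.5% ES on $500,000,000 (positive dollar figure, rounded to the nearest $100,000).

$91,600,000

σ_{5d} = 2.835% × √5 = 6.339%.
ES multiplier = φ(z)/(1−α) = 0.014453/0.005 = 2.891.
ES = 6.339% × 2.891 = 18.326%; on $500,000,000: $91,630,000.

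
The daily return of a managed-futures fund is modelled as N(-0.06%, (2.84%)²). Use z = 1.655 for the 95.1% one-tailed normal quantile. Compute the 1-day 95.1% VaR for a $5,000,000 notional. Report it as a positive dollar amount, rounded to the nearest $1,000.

VaR = −μ + z·σ = −(-0.06%) + 1.655 × 2.84% = 4.760%.
On $5,000,000: 0.04760 × $5,000,000 = $238,000.

$238,000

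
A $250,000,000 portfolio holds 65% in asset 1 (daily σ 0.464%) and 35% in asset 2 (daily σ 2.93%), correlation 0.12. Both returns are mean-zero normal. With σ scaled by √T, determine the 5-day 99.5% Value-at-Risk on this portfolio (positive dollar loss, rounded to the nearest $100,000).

$15,900,000

σ_p = √(0.65²·0.464² + 0.35²·2.93² + 2·0.12·0.65·0.35·0.464·2.93) = 1.103%.
σ_{5d} = 1.103% × √5 = 2.466%.
z(99.5%) = 2.576.
VaR = 2.576 × 2.466% = 6.352%; on $250,000,000 that is $15,880,000.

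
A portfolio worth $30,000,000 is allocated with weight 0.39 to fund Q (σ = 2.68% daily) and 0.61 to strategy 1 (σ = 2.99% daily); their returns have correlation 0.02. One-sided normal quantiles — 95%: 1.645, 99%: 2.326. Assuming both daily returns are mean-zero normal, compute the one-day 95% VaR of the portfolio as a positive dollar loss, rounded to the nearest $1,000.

$1,046,000

σ_p² = 0.39²·2.68² + 0.61²·2.99² + 2·0.02·0.39·0.61·2.68·2.99 = 4.4953 (%²).
σ_p = √4.4953 = 2.120%.
VaR = 1.645 × 2.120% = 3.487%; on $30,000,000 that is $1,046,100.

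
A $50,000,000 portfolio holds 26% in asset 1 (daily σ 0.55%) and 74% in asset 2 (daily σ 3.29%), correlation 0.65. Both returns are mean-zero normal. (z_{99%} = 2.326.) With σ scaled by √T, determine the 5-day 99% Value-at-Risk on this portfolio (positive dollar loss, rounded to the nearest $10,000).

σ_p = √(0.26²·0.55² + 0.74²·3.29² + 2·0.65·0.26·0.74·0.55·3.29) = 2.530%.
σ_{5d} = 2.530% × √5 = 5.657%.
VaR = 2.326 × 5.657% = 13.158%; on $50,000,000 that is $6,579,000.

$6,580,000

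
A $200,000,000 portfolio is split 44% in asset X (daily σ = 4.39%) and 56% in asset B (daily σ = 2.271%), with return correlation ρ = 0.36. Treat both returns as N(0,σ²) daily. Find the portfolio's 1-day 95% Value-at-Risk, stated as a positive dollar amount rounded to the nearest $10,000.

σ_p² = 0.44²·4.39² + 0.56²·2.271² + 2·0.36·0.44·0.56·4.39·2.271 = 7.1172 (%²).
σ_p = √7.1172 = 2.668%.
At 95%, z = 1.645.
VaR = 1.645 × 2.668% = 4.389%; on $200,000,000 that is $8,778,000.

$8,780,000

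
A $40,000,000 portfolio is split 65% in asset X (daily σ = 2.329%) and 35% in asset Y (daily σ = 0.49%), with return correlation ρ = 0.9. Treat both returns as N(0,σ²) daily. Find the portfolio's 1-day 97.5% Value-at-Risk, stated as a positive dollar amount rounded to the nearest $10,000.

σ_p² = 0.65²·2.329² + 0.35²·0.49² + 2·0.9·0.65·0.35·2.329·0.49 = 2.7885 (%²).
σ_p = √2.7885 = 1.670%.
At 97.5%, z = 1.960.
VaR = 1.960 × 1.670% = 3.273%; on $40,000,000 that is $1,309,200.

$1,310,000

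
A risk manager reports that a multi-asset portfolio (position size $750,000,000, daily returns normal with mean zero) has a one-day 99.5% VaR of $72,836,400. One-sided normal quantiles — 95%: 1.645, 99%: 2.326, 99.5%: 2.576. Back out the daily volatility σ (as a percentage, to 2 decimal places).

VaR as a fraction: $72,836,400 / $750,000,000 = 9.712%.
σ = VaR / z = 9.712% / 2.576 = 3.770%.

3.77%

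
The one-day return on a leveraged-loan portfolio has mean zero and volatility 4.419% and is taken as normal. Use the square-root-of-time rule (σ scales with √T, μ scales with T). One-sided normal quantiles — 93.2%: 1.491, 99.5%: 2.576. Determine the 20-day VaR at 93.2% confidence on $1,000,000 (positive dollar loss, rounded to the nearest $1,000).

$295,000

σ_{20d} = 4.419% × √20 = 19.762%.
VaR = 1.491 × 19.762% = 29.465%.
On $1,000,000: 0.29465 × $1,000,000 = $294,650.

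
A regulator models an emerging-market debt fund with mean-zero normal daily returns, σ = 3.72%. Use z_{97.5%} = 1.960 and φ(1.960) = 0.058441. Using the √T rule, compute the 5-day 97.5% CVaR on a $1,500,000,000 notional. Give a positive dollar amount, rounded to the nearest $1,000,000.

σ_{5d} = 3.72% × √5 = 8.318%.
ES multiplier = φ(z)/(1−α) = 0.058441/0.025 = 2.338.
ES = 8.318% × 2.338 = 19.447%; on $1,500,000,000: $291,705,000.

$292,000,000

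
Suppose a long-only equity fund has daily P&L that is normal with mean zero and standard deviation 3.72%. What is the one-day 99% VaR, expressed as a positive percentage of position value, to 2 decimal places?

At 99% one-sided, z = 2.326.
VaR = z·σ = 2.326 × 3.72% = 8.653%.

8.65%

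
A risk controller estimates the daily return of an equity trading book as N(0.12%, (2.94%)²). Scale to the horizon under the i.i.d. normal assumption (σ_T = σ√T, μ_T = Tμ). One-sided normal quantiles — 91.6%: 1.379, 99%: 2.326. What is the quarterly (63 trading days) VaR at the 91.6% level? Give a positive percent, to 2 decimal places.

24.62%

σ_{63d} = 2.94% × √63 = 23.336%; μ_{63d} = 63 × 0.12% = 7.560%.
VaR = −(7.560%) + 1.379 × 23.336% = 24.620%.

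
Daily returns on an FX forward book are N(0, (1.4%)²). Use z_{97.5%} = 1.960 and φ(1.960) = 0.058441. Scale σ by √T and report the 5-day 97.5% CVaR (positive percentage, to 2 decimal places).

7.32%

σ_{5d} = 1.4% × √5 = 3.130%.
ES multiplier = φ(z)/(1−α) = 0.058441/0.025 = 2.338.
ES = 3.130% × 2.338 = 7.318%.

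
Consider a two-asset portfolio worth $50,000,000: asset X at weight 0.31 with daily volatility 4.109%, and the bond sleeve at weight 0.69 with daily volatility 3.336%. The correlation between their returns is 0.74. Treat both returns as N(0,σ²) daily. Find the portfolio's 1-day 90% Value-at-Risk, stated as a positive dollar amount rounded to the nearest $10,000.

σ_p² = 0.31²·4.109² + 0.69²·3.336² + 2·0.74·0.31·0.69·4.109·3.336 = 11.2605 (%²).
σ_p = √11.2605 = 3.356%.
At 90%, z = 1.282.
VaR = 1.282 × 3.356% = 4.302%; on $50,000,000 that is $2,151,000.

$2,150,000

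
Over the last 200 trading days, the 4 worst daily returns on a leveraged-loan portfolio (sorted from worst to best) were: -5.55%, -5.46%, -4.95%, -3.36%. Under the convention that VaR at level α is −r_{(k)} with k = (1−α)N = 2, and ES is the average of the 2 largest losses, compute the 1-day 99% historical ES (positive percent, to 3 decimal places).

The 2 worst returns sum to -11.01%.
ES = −(-11.01%) / 2 = 5.505%.

5.505%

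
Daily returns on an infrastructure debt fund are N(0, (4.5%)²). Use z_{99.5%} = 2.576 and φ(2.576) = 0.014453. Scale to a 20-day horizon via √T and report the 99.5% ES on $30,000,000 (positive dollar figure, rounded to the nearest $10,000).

σ_{20d} = 4.5% × √20 = 20.125%.
ES multiplier = φ(z)/(1−α) = 0.014453/0.005 = 2.891.
ES = 20.125% × 2.891 = 58.181%; on $30,000,000: $17,454,300.

$17,450,000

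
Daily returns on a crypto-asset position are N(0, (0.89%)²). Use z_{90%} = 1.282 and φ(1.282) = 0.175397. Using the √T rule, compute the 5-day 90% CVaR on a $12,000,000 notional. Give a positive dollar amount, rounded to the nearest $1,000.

$419,000

σ_{5d} = 0.89% × √5 = 1.990%.
ES multiplier = φ(z)/(1−α) = 0.175397/0.1 = 1.754.
ES = 1.990% × 1.754 = 3.490%; on $12,000,000: $418,800.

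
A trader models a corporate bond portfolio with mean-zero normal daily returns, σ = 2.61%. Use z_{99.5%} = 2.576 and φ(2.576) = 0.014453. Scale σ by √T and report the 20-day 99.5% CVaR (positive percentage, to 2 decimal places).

σ_{20d} = 2.61% × √20 = 11.672%.
ES multiplier = φ(z)/(1−α) = 0.014453/0.005 = 2.891.
ES = 11.672% × 2.891 = 33.744%.

33.74%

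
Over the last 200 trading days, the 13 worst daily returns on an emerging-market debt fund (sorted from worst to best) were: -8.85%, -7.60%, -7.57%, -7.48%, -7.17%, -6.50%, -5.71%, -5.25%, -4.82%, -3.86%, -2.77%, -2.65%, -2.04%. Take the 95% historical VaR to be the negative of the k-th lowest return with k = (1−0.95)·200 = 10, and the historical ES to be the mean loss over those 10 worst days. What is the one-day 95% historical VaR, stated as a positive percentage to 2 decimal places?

3.86%

k = 10; the 10th lowest return is -3.86%, so VaR = 3.86%.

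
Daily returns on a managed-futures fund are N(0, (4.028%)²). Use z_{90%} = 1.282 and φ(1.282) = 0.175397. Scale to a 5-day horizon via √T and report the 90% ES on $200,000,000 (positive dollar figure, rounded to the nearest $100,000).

σ_{5d} = 4.028% × √5 = 9.007%.
ES multiplier = φ(z)/(1−α) = 0.175397/0.1 = 1.754.
ES = 9.007% × 1.754 = 15.798%; on $200,000,000: $31,596,000.

$31,600,000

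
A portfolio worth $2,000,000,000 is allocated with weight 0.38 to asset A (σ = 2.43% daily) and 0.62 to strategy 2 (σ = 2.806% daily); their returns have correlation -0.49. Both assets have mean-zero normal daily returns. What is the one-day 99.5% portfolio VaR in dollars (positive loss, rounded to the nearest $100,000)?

σ_p² = 0.38²·2.43² + 0.62²·2.806² + 2·-0.49·0.38·0.62·2.43·2.806 = 2.3050 (%²).
σ_p = √2.3050 = 1.518%.
At 99.5%, z = 2.576.
VaR = 2.576 × 1.518% = 3.910%; on $2,000,000,000 that is $78,200,000.

$78,200,000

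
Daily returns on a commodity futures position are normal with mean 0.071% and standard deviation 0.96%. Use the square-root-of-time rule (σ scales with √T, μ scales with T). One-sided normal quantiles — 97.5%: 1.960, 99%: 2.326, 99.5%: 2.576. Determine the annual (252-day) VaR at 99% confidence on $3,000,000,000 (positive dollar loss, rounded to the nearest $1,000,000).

σ_{252d} = 0.96% × √252 = 15.240%; μ_{252d} = 252 × 0.071% = 17.892%.
VaR = −(17.892%) + 2.326 × 15.240% = 17.556%.
On $3,000,000,000: 0.17556 × $3,000,000,000 = $526,680,000.

$527,000,000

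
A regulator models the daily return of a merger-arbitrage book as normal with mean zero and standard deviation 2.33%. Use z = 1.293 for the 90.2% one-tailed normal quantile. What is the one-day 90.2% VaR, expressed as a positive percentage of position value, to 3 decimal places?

VaR = z·σ = 1.293 × 2.33% = 3.013%.

3.013%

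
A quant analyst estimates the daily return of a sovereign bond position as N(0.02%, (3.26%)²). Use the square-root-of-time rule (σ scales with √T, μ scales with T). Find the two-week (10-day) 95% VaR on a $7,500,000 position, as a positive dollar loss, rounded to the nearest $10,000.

At 95%, z = 1.645.
σ_{10d} = 3.26% × √10 = 10.309%; μ_{10d} = 10 × 0.02% = 0.200%.
VaR = −(0.200%) + 1.645 × 10.309% = 16.758%.
On $7,500,000: 0.16758 × $7,500,000 = $1,256,850.

$1,260,000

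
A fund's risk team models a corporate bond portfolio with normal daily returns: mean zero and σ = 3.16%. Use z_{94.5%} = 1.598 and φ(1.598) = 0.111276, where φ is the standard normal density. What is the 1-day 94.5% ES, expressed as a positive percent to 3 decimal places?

Tail multiplier: φ(z)/(1−α) = 0.111276 / 0.055 = 2.023.
ES = 3.16% × 2.023 = 6.393%.

6.393%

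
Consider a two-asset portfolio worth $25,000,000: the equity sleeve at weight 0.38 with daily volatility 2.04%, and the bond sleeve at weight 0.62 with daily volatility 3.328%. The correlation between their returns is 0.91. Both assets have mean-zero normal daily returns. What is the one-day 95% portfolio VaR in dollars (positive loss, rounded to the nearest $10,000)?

σ_p² = 0.38²·2.04² + 0.62²·3.328² + 2·0.91·0.38·0.62·2.04·3.328 = 7.7695 (%²).
σ_p = √7.7695 = 2.787%.
At 95%, z = 1.645.
VaR = 1.645 × 2.787% = 4.585%; on $25,000,000 that is $1,146,250.

$1,150,000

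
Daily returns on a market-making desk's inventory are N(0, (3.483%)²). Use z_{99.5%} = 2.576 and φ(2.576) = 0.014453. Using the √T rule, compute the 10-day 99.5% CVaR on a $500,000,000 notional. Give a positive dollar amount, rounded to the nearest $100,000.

σ_{10d} = 3.483% × √10 = 11.014%.
ES multiplier = φ(z)/(1−α) = 0.014453/0.005 = 2.891.
ES = 11.014% × 2.891 = 31.841%; on $500,000,000: $159,205,000.

$159,200,000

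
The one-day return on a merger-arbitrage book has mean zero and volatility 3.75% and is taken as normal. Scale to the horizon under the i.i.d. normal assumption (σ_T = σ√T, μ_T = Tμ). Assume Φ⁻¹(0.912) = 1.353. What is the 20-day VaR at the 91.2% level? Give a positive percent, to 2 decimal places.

σ_{20d} = 3.75% × √20 = 16.771%.
VaR = 1.353 × 16.771% = 22.691%.

22.69%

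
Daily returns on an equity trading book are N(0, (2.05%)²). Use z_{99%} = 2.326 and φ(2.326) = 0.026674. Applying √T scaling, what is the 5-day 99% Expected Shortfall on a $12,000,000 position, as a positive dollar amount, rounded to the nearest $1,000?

$1,467,000

σ_{5d} = 2.05% × √5 = 4.584%.
ES multiplier = φ(z)/(1−α) = 0.026674/0.01 = 2.667.
ES = 4.584% × 2.667 = 12.226%; on $12,000,000: $1,467,120.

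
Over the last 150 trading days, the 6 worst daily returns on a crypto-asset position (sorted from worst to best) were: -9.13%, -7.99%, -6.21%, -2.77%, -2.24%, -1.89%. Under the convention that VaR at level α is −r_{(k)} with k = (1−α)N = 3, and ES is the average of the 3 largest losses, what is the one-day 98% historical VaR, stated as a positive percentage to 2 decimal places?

k = 3; the 3rd lowest return is -6.21%, so VaR = 6.21%.

6.21%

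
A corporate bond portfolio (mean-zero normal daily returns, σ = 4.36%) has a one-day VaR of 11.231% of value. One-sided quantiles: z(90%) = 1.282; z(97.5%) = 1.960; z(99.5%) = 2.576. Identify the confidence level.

99.5%

Implied z = VaR/σ = 11.231 / 4.36 = 2.576.
This matches z(99.5%) = 2.576.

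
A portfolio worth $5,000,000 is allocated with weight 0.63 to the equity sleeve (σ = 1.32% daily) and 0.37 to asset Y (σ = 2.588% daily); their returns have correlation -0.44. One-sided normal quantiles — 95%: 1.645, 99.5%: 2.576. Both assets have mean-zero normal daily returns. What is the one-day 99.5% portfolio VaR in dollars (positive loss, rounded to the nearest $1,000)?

σ_p² = 0.63²·1.32² + 0.37²·2.588² + 2·-0.44·0.63·0.37·1.32·2.588 = 0.9077 (%²).
σ_p = √0.9077 = 0.953%.
VaR = 2.576 × 0.953% = 2.455%; on $5,000,000 that is $122,750.

$123,000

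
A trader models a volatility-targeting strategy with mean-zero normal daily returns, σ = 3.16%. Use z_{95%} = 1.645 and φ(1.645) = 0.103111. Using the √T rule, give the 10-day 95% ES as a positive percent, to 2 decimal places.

20.61%

σ_{10d} = 3.16% × √10 = 9.993%.
ES multiplier = φ(z)/(1−α) = 0.103111/0.05 = 2.062.
ES = 9.993% × 2.062 = 20.606%.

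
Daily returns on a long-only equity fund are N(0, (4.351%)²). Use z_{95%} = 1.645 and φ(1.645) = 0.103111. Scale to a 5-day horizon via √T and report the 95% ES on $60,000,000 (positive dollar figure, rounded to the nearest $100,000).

σ_{5d} = 4.351% × √5 = 9.729%.
ES multiplier = φ(z)/(1−α) = 0.103111/0.05 = 2.062.
ES = 9.729% × 2.062 = 20.061%; on $60,000,000: $12,036,600.

$12,000,000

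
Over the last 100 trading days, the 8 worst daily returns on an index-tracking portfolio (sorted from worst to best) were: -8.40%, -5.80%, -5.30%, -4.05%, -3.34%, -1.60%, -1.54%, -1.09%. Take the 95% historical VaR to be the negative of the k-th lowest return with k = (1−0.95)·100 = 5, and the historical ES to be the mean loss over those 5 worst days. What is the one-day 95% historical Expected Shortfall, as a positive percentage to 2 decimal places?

The 5 worst returns sum to -26.89%.
ES = −(-26.89%) / 5 = 5.378% ≈ 5.38%.

5.38%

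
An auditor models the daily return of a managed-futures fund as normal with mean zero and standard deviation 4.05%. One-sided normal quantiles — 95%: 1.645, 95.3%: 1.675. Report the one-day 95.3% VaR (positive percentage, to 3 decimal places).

6.784%

VaR = z·σ = 1.675 × 4.05% = 6.784%.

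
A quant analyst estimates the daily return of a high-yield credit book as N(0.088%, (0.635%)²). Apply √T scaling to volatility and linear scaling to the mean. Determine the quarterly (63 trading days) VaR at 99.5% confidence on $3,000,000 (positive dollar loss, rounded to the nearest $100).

At 99.5%, z = 2.576.
σ_{63d} = 0.635% × √63 = 5.040%; μ_{63d} = 63 × 0.088% = 5.544%.
VaR = −(5.544%) + 2.576 × 5.040% = 7.439%.
On $3,000,000: 0.07439 × $3,000,000 = $223,170.

$223,200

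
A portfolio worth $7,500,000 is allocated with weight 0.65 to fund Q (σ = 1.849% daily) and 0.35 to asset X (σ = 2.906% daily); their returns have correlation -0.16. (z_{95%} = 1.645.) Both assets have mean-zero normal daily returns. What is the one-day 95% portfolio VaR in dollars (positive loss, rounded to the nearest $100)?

$178,300

σ_p² = 0.65²·1.849² + 0.35²·2.906² + 2·-0.16·0.65·0.35·1.849·2.906 = 2.0878 (%²).
σ_p = √2.0878 = 1.445%.
VaR = 1.645 × 1.445% = 2.377%; on $7,500,000 that is $178,275.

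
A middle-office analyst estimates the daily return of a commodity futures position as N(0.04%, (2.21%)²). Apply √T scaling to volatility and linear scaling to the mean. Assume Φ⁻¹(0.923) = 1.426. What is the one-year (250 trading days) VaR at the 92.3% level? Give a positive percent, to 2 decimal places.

39.83%

σ_{250d} = 2.21% × √250 = 34.943%; μ_{250d} = 250 × 0.04% = 10.000%.
VaR = −(10.000%) + 1.426 × 34.943% = 39.829%.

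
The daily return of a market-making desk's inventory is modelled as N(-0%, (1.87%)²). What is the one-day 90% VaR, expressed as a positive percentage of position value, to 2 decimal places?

2.40%

At 90% one-sided, z = 1.282.
VaR = z·σ = 1.282 × 1.87% = 2.397%.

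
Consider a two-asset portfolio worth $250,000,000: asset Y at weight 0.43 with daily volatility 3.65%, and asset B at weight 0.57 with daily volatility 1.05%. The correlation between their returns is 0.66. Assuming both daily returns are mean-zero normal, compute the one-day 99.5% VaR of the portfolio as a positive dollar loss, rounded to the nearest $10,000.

σ_p² = 0.43²·3.65² + 0.57²·1.05² + 2·0.66·0.43·0.57·3.65·1.05 = 4.0615 (%²).
σ_p = √4.0615 = 2.015%.
At 99.5%, z = 2.576.
VaR = 2.576 × 2.015% = 5.191%; on $250,000,000 that is $12,977,500.

$12,980,000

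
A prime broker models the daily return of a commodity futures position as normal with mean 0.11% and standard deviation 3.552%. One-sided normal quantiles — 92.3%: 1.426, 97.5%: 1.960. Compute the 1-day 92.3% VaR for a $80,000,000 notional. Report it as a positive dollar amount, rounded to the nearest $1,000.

$3,964,000

VaR = −μ + z·σ = −(0.11%) + 1.426 × 3.552% = 4.955%.
On $80,000,000: 0.04955 × $80,000,000 = $3,964,000.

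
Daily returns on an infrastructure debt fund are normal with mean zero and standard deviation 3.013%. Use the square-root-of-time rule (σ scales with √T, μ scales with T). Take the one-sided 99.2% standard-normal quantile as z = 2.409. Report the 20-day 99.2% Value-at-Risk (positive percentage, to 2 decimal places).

32.46%

σ_{20d} = 3.013% × √20 = 13.475%.
VaR = 2.409 × 13.475% = 32.461%.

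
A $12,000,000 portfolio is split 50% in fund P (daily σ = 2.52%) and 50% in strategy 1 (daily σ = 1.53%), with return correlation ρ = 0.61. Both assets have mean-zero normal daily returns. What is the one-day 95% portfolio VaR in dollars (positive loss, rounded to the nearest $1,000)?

$361,000

σ_p² = 0.5²·2.52² + 0.5²·1.53² + 2·0.61·0.5·0.5·2.52·1.53 = 3.3488 (%²).
σ_p = √3.3488 = 1.830%.
At 95%, z = 1.645.
VaR = 1.645 × 1.830% = 3.010%; on $12,000,000 that is $361,200.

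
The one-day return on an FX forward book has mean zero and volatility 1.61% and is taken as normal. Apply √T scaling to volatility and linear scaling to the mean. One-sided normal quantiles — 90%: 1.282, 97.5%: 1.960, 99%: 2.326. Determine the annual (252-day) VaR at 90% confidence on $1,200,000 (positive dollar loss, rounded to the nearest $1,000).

$393,000

σ_{252d} = 1.61% × √252 = 25.558%.
VaR = 1.282 × 25.558% = 32.765%.
On $1,200,000: 0.32765 × $1,200,000 = $393,180.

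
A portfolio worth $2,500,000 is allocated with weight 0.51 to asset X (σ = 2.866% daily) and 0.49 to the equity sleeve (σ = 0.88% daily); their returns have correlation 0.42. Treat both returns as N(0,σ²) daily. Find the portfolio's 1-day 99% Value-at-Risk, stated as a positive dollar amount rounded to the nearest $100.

σ_p² = 0.51²·2.866² + 0.49²·0.88² + 2·0.42·0.51·0.49·2.866·0.88 = 2.8518 (%²).
σ_p = √2.8518 = 1.689%.
At 99%, z = 2.326.
VaR = 2.326 × 1.689% = 3.929%; on $2,500,000 that is $98,225.

$98,200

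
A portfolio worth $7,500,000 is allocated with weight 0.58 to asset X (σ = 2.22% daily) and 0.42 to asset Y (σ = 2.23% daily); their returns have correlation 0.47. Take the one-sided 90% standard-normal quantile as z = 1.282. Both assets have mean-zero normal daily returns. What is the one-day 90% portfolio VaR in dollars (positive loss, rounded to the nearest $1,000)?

$184,000

σ_p² = 0.58²·2.22² + 0.42²·2.23² + 2·0.47·0.58·0.42·2.22·2.23 = 3.6687 (%²).
σ_p = √3.6687 = 1.915%.
VaR = 1.282 × 1.915% = 2.455%; on $7,500,000 that is $184,125.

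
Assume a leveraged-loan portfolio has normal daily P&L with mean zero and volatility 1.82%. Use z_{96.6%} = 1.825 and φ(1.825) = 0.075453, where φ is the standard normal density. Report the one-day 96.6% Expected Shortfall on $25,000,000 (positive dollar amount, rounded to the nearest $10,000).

$1,010,000

Tail multiplier: φ(z)/(1−α) = 0.075453 / 0.034 = 2.219.
ES = 1.82% × 2.219 = 4.039%.
On $25,000,000: 0.04039 × $25,000,000 = $1,009,750.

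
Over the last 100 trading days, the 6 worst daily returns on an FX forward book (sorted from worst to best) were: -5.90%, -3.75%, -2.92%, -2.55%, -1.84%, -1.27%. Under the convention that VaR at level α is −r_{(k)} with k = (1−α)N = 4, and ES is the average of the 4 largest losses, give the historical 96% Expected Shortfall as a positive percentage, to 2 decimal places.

3.78%

The 4 worst returns sum to -15.12%.
ES = −(-15.12%) / 4 = 3.78%.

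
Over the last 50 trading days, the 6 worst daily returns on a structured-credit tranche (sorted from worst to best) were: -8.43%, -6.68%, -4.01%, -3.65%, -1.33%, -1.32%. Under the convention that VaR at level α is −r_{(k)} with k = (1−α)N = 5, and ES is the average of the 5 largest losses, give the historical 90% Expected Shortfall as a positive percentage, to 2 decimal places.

The 5 worst returns sum to -24.10%.
ES = −(-24.10%) / 5 = 4.82%.

4.82%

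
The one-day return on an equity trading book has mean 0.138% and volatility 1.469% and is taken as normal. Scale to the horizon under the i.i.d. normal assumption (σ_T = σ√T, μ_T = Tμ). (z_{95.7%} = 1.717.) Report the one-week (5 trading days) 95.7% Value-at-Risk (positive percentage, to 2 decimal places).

4.95%

σ_{5d} = 1.469% × √5 = 3.285%; μ_{5d} = 5 × 0.138% = 0.690%.
VaR = −(0.690%) + 1.717 × 3.285% = 4.950%.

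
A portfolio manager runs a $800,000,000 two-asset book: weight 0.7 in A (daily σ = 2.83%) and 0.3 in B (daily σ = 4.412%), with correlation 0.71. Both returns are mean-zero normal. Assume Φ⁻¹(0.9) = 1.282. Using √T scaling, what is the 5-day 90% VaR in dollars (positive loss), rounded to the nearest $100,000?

σ_p = √(0.7²·2.83² + 0.3²·4.412² + 2·0.71·0.7·0.3·2.83·4.412) = 3.066%.
σ_{5d} = 3.066% × √5 = 6.856%.
VaR = 1.282 × 6.856% = 8.789%; on $800,000,000 that is $70,312,000.

$70,300,000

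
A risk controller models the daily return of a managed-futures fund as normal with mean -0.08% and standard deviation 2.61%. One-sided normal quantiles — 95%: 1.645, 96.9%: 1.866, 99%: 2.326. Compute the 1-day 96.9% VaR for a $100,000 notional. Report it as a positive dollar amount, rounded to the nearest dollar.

VaR = −μ + z·σ = −(-0.08%) + 1.866 × 2.61% = 4.950%.
On $100,000: 0.04950 × $100,000 = $4,950.

$4,950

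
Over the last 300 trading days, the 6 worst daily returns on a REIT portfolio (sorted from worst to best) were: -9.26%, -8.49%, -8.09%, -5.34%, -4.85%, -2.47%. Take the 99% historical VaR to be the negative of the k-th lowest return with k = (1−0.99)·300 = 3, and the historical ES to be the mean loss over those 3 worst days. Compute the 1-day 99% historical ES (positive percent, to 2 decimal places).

The 3 worst returns sum to -25.84%.
ES = −(-25.84%) / 3 = 8.6133…% ≈ 8.61%.

8.61%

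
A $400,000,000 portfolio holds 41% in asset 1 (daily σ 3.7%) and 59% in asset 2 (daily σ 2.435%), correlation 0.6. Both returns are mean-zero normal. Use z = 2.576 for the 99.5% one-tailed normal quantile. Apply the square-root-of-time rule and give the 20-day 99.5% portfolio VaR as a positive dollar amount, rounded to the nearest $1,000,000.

σ_p = √(0.41²·3.7² + 0.59²·2.435² + 2·0.6·0.41·0.59·3.7·2.435) = 2.642%.
σ_{20d} = 2.642% × √20 = 11.815%.
VaR = 2.576 × 11.815% = 30.435%; on $400,000,000 that is $121,740,000.

$122,000,000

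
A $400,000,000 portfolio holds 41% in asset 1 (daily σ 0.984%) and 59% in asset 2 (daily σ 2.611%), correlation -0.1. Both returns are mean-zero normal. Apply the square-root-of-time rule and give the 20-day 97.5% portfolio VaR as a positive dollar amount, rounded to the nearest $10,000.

σ_p = √(0.41²·0.984² + 0.59²·2.611² + 2·-0.1·0.41·0.59·0.984·2.611) = 1.553%.
σ_{20d} = 1.553% × √20 = 6.945%.
z(97.5%) = 1.960.
VaR = 1.960 × 6.945% = 13.612%; on $400,000,000 that is $54,448,000.

$54,450,000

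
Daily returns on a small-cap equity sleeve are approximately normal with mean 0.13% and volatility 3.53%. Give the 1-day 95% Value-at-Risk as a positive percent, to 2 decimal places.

At 95% one-sided, z = 1.645.
VaR = −μ + z·σ = −(0.13%) + 1.645 × 3.53% = 5.677%.

5.68%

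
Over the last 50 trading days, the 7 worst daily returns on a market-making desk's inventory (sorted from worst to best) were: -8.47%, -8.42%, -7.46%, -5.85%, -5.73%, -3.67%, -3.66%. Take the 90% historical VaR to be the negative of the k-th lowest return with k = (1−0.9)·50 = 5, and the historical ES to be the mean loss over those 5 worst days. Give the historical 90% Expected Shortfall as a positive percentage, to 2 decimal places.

7.19%

The 5 worst returns sum to -35.93%.
ES = −(-35.93%) / 5 = 7.186% ≈ 7.19%.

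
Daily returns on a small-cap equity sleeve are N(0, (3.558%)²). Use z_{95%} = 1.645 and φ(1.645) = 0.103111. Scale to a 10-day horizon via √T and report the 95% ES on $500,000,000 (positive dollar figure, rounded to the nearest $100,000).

σ_{10d} = 3.558% × √10 = 11.251%.
ES multiplier = φ(z)/(1−α) = 0.103111/0.05 = 2.062.
ES = 11.251% × 2.062 = 23.200%; on $500,000,000: $116,000,000.

$116,000,000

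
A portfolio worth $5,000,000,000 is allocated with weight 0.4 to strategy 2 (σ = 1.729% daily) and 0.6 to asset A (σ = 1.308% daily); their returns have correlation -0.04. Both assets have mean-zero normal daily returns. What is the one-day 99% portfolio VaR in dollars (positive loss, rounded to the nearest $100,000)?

σ_p² = 0.4²·1.729² + 0.6²·1.308² + 2·-0.04·0.4·0.6·1.729·1.308 = 1.0508 (%²).
σ_p = √1.0508 = 1.025%.
At 99%, z = 2.326.
VaR = 2.326 × 1.025% = 2.384%; on $5,000,000,000 that is $119,200,000.

$119,200,000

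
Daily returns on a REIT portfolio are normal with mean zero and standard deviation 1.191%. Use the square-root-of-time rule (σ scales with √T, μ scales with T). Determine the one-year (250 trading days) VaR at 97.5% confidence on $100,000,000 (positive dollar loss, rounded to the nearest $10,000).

$36,910,000

At 97.5%, z = 1.960.
σ_{250d} = 1.191% × √250 = 18.831%.
VaR = 1.960 × 18.831% = 36.909%.
On $100,000,000: 0.36909 × $100,000,000 = $36,909,000.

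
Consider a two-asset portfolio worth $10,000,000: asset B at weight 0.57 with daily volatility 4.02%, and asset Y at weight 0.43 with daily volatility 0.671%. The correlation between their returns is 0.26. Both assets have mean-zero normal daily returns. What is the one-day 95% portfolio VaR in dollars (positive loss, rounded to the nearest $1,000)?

$392,000

σ_p² = 0.57²·4.02² + 0.43²·0.671² + 2·0.26·0.57·0.43·4.02·0.671 = 5.6776 (%²).
σ_p = √5.6776 = 2.383%.
At 95%, z = 1.645.
VaR = 1.645 × 2.383% = 3.920%; on $10,000,000 that is $392,000.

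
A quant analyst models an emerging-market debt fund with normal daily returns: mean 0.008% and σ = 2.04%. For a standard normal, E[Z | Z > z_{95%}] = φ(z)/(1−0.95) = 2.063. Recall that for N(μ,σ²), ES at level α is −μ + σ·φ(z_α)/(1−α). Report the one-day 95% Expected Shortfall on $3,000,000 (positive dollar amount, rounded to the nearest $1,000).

$126,000

ES = −(0.008%) + 2.04% × 2.063 = 4.201%.
On $3,000,000: 0.04201 × $3,000,000 = $126,030.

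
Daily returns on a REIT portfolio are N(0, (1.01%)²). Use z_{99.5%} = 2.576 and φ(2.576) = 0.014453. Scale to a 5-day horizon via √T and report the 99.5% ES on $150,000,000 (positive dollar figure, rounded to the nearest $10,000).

$9,790,000

σ_{5d} = 1.01% × √5 = 2.258%.
ES multiplier = φ(z)/(1−α) = 0.014453/0.005 = 2.891.
ES = 2.258% × 2.891 = 6.528%; on $150,000,000: $9,792,000.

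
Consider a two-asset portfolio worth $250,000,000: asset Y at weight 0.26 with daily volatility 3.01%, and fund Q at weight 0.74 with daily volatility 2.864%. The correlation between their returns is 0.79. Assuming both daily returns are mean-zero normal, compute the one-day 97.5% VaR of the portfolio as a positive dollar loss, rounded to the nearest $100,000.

$13,600,000

σ_p² = 0.26²·3.01² + 0.74²·2.864² + 2·0.79·0.26·0.74·3.01·2.864 = 7.7248 (%²).
σ_p = √7.7248 = 2.779%.
At 97.5%, z = 1.960.
VaR = 1.960 × 2.779% = 5.447%; on $250,000,000 that is $13,617,500.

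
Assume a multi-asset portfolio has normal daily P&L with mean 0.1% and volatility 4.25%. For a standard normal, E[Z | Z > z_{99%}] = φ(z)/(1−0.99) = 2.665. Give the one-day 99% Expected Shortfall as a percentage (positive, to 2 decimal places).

11.23%

ES = −(0.1%) + 4.25% × 2.665 = 11.226%.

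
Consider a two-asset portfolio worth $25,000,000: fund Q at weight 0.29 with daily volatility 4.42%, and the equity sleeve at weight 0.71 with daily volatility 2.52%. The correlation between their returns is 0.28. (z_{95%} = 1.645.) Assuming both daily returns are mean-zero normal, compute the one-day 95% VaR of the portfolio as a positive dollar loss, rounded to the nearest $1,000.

σ_p² = 0.29²·4.42² + 0.71²·2.52² + 2·0.28·0.29·0.71·4.42·2.52 = 6.1285 (%²).
σ_p = √6.1285 = 2.476%.
VaR = 1.645 × 2.476% = 4.073%; on $25,000,000 that is $1,018,250.

$1,018,000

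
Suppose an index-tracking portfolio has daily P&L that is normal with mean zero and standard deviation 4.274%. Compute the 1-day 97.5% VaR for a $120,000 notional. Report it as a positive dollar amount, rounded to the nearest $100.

At 97.5% one-sided, z = 1.960.
VaR = z·σ = 1.960 × 4.274% = 8.377%.
On $120,000: 0.08377 × $120,000 = $10,052.

$10,100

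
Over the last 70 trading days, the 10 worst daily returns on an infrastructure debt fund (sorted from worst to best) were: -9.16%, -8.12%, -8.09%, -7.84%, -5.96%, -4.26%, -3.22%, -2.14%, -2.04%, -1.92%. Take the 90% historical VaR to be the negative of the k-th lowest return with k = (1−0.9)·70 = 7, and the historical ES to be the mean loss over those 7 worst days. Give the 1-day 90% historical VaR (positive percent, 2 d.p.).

3.22%

k = 7; the 7th lowest return is -3.22%, so VaR = 3.22%.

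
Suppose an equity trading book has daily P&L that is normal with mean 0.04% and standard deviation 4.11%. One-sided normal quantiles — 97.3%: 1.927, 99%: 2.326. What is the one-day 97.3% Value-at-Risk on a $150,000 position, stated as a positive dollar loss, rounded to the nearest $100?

VaR = −μ + z·σ = −(0.04%) + 1.927 × 4.11% = 7.880%.
On $150,000: 0.07880 × $150,000 = $11,820.

$11,800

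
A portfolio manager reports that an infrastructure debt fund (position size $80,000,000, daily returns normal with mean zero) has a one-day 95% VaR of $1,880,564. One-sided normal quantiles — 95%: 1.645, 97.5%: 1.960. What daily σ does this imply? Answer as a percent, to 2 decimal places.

VaR as a fraction: $1,880,564 / $80,000,000 = 2.351%.
σ = VaR / z = 2.351% / 1.645 = 1.429%.

1.43%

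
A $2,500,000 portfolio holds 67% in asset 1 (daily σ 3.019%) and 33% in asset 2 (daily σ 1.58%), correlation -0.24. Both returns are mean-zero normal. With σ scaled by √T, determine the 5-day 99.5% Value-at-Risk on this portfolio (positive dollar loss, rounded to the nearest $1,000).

σ_p = √(0.67²·3.019² + 0.33²·1.58² + 2·-0.24·0.67·0.33·3.019·1.58) = 1.964%.
σ_{5d} = 1.964% × √5 = 4.392%.
z(99.5%) = 2.576.
VaR = 2.576 × 4.392% = 11.314%; on $2,500,000 that is $282,850.

$283,000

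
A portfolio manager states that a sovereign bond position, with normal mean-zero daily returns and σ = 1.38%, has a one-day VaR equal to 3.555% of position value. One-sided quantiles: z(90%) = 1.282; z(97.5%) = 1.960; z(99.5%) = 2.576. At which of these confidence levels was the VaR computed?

99.5%

Implied z = VaR/σ = 3.555 / 1.38 = 2.576.
This matches z(99.5%) = 2.576.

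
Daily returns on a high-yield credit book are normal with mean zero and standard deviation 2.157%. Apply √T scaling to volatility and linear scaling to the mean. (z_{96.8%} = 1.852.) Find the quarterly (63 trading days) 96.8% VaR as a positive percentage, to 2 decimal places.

σ_{63d} = 2.157% × √63 = 17.121%.
VaR = 1.852 × 17.121% = 31.708%.

31.71%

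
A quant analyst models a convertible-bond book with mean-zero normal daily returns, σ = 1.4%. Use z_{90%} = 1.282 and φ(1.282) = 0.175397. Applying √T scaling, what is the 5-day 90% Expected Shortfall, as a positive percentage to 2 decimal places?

5.49%

σ_{5d} = 1.4% × √5 = 3.130%.
ES multiplier = φ(z)/(1−α) = 0.175397/0.1 = 1.754.
ES = 3.130% × 1.754 = 5.490%.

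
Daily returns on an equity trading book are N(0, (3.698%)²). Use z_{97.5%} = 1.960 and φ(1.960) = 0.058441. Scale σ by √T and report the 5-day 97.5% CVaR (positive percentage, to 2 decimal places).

σ_{5d} = 3.698% × √5 = 8.269%.
ES multiplier = φ(z)/(1−α) = 0.058441/0.025 = 2.338.
ES = 8.269% × 2.338 = 19.333%.

19.33%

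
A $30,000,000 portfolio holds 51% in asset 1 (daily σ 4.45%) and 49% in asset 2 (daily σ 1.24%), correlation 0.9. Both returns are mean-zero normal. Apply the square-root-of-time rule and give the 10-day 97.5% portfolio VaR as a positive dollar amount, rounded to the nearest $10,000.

σ_p = √(0.51²·4.45² + 0.49²·1.24² + 2·0.9·0.51·0.49·4.45·1.24) = 2.829%.
σ_{10d} = 2.829% × √10 = 8.946%.
z(97.5%) = 1.960.
VaR = 1.960 × 8.946% = 17.534%; on $30,000,000 that is $5,260,200.

$5,260,000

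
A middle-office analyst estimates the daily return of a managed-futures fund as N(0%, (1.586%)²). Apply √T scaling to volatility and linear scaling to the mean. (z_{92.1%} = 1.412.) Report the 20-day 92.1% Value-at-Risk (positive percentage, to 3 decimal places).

10.015%

σ_{20d} = 1.586% × √20 = 7.093%.
VaR = 1.412 × 7.093% = 10.015%.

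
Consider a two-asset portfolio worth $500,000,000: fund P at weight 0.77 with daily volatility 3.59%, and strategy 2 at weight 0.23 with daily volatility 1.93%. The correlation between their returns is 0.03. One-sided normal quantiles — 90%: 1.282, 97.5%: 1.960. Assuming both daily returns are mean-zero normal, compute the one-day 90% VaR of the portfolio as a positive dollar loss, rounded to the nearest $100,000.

σ_p² = 0.77²·3.59² + 0.23²·1.93² + 2·0.03·0.77·0.23·3.59·1.93 = 7.9120 (%²).
σ_p = √7.9120 = 2.813%.
VaR = 1.282 × 2.813% = 3.606%; on $500,000,000 that is $18,030,000.

$18,000,000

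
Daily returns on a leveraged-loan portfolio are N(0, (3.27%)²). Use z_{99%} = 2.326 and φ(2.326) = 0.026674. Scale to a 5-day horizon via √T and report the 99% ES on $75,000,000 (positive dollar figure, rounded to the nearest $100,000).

$14,600,000

σ_{5d} = 3.27% × √5 = 7.312%.
ES multiplier = φ(z)/(1−α) = 0.026674/0.01 = 2.667.
ES = 7.312% × 2.667 = 19.501%; on $75,000,000: $14,625,750.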